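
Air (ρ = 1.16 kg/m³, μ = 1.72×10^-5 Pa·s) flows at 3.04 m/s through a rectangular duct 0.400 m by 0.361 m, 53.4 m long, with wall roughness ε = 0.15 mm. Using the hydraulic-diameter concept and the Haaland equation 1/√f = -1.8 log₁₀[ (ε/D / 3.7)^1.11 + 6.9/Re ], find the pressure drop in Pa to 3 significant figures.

Hydraulic diameter D_h = 4A/P = 4·(0.4·0.361)/(2·(0.4+0.361)) = 0.5776/1.522 = 0.3795 m.
Re = ρVD_h/μ = 1.16·3.04·0.3795/1.72e-05 = 7.781e+04.
ε/D_h = 0.00015/0.3795 = 0.000395; Haaland gives 1/√f = -1.8 log₁₀[3.91e-05+8.87e-05] = 7.009, so f = 0.02036.
ΔP = f(L/D_h)(ρV²/2) = 0.02036·53.4/0.3795·5.36 = 15.35 Pa.

ΔP ≈ 15.4 Pa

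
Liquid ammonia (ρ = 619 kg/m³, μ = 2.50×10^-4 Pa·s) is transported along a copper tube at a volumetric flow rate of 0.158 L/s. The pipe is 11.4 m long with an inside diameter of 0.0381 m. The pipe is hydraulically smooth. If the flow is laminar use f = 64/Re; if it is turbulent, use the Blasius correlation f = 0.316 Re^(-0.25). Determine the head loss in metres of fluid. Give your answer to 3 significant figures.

h_f ≈ 0.00866 m

Q = 0.158 L/s = 0.158/1000 = 0.000158 m³/s.
Cross-sectional area A = πD²/4 = π(0.0381)²/4 = 0.00114 m²; mean velocity V = Q/A = 0.000158/0.00114 = 0.1386 m/s.
Reynolds number Re = ρVD/μ = 619 · 0.1386 · 0.0381 / 0.00025 = 1.307e+04.
Re > 4000 → turbulent. Smooth-pipe (Blasius): f = 0.316 Re^(-0.25) = 0.316/(1.307e+04)^0.25 = 0.02955.
Darcy-Weisbach: ΔP = f(L/D)(ρV²/2) = 0.02955·(11.4/0.0381)·(619·0.1386²/2) = 0.02955·299.2·5.944 = 52.56 Pa.
Head loss h_f = ΔP/(ρg) = 52.56/(619·9.81) = 0.00866 m.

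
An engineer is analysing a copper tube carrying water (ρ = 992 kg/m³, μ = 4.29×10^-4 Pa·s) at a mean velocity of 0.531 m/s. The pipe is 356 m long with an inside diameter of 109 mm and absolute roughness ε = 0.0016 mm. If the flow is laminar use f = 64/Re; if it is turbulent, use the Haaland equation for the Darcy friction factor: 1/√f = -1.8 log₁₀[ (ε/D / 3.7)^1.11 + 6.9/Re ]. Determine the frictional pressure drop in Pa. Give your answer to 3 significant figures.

Reynolds number Re = ρVD/μ = 992 · 0.531 · 0.109 / 0.000429 = 1.338e+05.
Re > 4000 → turbulent. Relative roughness ε/D = 1.6e-06/0.109 = 1.47e-05. Haaland: 1/√f = -1.8 log₁₀[(1.47e-05/3.7)^1.11 + 6.9/1.338e+05] = -1.8 log₁₀[1.01e-06 + 5.16e-05] = 7.703, so f = 0.01685.
Darcy-Weisbach: ΔP = f(L/D)(ρV²/2) = 0.01685·(356/0.109)·(992·0.531²/2) = 0.01685·3266·139.9 = 7698 Pa.

ΔP ≈ 7700 Pa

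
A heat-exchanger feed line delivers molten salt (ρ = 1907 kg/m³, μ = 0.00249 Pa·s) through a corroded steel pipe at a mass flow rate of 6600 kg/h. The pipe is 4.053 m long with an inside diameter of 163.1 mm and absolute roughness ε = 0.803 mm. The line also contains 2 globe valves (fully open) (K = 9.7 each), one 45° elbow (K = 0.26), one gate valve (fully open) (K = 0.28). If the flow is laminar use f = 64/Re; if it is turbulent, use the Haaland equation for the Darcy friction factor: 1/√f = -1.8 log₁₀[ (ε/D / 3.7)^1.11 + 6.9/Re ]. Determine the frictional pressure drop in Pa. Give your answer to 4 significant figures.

ṁ = 6600 kg/h = 6600/3600 = 1.833 kg/s.
A = πD²/4 = π(0.1631)²/4 = 0.02089 m²; mean velocity V = ṁ/(ρA) = 1.833/(1907 · 0.02089) = 0.04601 m/s.
Reynolds number Re = ρVD/μ = 1907 · 0.04601 · 0.1631 / 0.00249 = 5748.
Re > 4000 → turbulent. Relative roughness ε/D = 0.000803/0.1631 = 0.00492. Haaland: 1/√f = -1.8 log₁₀[(0.00492/3.7)^1.11 + 6.9/5748] = -1.8 log₁₀[0.000642 + 0.0012] = 4.922, so f = 0.04127.
Total minor-loss coefficient ΣK = 2·9.7 + 1·0.26 + 1·0.28 = 19.9.
ΔP = [f·L/D + ΣK]·(ρV²/2) = [0.04127·4.053/0.1631 + 19.9]·(1907·0.04601²/2) = [1.026 + 19.9]·2.019 = 42.33 Pa.

ΔP ≈ 42.33 Pa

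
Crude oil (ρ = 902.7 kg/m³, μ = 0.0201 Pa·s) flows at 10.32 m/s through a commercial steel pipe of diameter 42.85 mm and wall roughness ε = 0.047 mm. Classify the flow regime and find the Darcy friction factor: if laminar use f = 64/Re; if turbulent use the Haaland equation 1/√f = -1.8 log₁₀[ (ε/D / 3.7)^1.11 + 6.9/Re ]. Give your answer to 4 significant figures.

f ≈ 0.02785

Re = ρVD/μ = 902.7·10.32·0.04285/0.0201 = 1.986e+04.
Re > 4000 → turbulent. ε/D = 4.7e-05/0.04285 = 0.0011; Haaland: 1/√f = -1.8 log₁₀[0.000121 + 0.000347] = 5.992, so f = 0.02785.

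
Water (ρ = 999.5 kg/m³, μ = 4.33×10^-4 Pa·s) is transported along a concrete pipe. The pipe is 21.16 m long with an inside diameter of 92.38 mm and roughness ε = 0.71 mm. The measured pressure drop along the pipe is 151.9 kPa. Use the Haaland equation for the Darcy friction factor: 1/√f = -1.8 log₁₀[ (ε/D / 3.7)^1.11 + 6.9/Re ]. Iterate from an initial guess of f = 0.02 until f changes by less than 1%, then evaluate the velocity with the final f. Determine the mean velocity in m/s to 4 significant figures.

V ≈ 6.170 m/s

Rearranging Darcy-Weisbach: V = √(2·ΔP·D/(f·L·ρ)). With ε/D = 0.00071/0.09238 = 0.00769, iterate starting from f = 0.02:
  f = 0.02 → V = √(2·1.519e+05·0.09238/(0.02·21.16·999.5)) = 8.146 m/s; Re = ρVD/μ = 1.737e+06; f → 0.03485
  f = 0.03485 → V = 6.171 m/s; Re = 1.316e+06; f → 0.03486
Converged (Δf/f < 1%). With the final f = 0.03486: V = √(2·1.519e+05·0.09238/(0.03486·21.16·999.5)) = 6.17 m/s.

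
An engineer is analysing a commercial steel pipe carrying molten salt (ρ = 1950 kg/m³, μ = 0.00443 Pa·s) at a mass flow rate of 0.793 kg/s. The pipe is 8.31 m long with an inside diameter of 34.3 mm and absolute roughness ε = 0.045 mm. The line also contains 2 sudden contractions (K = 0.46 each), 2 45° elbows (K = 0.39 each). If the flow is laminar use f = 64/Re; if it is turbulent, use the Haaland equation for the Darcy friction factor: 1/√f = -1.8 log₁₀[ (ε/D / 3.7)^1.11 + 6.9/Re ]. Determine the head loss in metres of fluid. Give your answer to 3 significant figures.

h_f ≈ 0.103 m

A = πD²/4 = π(0.0343)²/4 = 0.000924 m²; mean velocity V = ṁ/(ρA) = 0.793/(1950 · 0.000924) = 0.4401 m/s.
Reynolds number Re = ρVD/μ = 1950 · 0.4401 · 0.0343 / 0.00443 = 6645.
Re > 4000 → turbulent. Relative roughness ε/D = 4.5e-05/0.0343 = 0.00131. Haaland: 1/√f = -1.8 log₁₀[(0.00131/3.7)^1.11 + 6.9/6645] = -1.8 log₁₀[0.000148 + 0.00104] = 5.266, so f = 0.03606.
Total minor-loss coefficient ΣK = 2·0.46 + 2·0.39 = 1.7.
ΔP = [f·L/D + ΣK]·(ρV²/2) = [0.03606·8.31/0.0343 + 1.7]·(1950·0.4401²/2) = [8.735 + 1.7]·188.9 = 1971 Pa.
Head loss h_f = ΔP/(ρg) = 1971/(1950·9.81) = 0.103 m.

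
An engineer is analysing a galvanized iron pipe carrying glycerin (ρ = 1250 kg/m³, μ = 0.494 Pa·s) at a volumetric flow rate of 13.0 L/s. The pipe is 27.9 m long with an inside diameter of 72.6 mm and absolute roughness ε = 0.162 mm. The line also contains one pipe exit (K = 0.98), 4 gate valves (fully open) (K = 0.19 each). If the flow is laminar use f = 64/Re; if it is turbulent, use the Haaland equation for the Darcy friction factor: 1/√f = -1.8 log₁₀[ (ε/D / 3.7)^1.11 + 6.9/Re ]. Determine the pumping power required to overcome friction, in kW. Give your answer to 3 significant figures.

Q = 13.0 L/s = 13.0/1000 = 0.013 m³/s.
Cross-sectional area A = πD²/4 = π(0.0726)²/4 = 0.00414 m²; mean velocity V = Q/A = 0.013/0.00414 = 3.14 m/s.
Reynolds number Re = ρVD/μ = 1250 · 3.14 · 0.0726 / 0.494 = 576.9.
Re < 2300 → laminar flow, so f = 64/Re = 64/576.9 = 0.1109 (the turbulent correlation is not needed).
Total minor-loss coefficient ΣK = 1·0.98 + 4·0.19 = 1.74.
ΔP = [f·L/D + ΣK]·(ρV²/2) = [0.1109·27.9/0.0726 + 1.74]·(1250·3.14²/2) = [42.63 + 1.74]·6164 = 2.735e+05 Pa.
Pumping power P = QΔP = 0.013·2.735e+05 = 3556 W = 3.56 kW.

P ≈ 3.56 kW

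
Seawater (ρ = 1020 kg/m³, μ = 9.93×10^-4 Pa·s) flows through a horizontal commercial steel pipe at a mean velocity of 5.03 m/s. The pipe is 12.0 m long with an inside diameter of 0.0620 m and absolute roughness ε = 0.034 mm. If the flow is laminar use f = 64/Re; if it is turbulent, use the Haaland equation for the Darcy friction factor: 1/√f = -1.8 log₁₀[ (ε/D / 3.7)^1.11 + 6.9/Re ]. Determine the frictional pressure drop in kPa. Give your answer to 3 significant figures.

Reynolds number Re = ρVD/μ = 1020 · 5.03 · 0.062 / 0.000993 = 3.203e+05.
Re > 4000 → turbulent. Relative roughness ε/D = 3.4e-05/0.062 = 0.000548. Haaland: 1/√f = -1.8 log₁₀[(0.000548/3.7)^1.11 + 6.9/3.203e+05] = -1.8 log₁₀[5.62e-05 + 2.15e-05] = 7.397, so f = 0.01828.
Darcy-Weisbach: ΔP = f(L/D)(ρV²/2) = 0.01828·(12/0.062)·(1020·5.03²/2) = 0.01828·193.5·1.29e+04 = 4.565e+04 Pa.
ΔP = 4.565e+04 Pa = 45.6 kPa.

ΔP ≈ 45.6 kPa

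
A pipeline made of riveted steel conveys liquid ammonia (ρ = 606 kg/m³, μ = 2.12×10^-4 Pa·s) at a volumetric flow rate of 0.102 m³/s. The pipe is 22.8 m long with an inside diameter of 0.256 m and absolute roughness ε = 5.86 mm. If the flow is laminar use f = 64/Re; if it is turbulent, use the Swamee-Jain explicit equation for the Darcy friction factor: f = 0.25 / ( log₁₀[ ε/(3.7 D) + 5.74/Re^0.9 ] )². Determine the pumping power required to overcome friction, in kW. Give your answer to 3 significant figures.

P ≈ 0.555 kW

Cross-sectional area A = πD²/4 = π(0.256)²/4 = 0.05147 m²; mean velocity V = Q/A = 0.102/0.05147 = 1.982 m/s.
Reynolds number Re = ρVD/μ = 606 · 1.982 · 0.256 / 0.000212 = 1.45e+06.
Re > 4000 → turbulent. Relative roughness ε/D = 0.00586/0.256 = 0.0229. Swamee-Jain: f = 0.25/(log₁₀[0.0229/3.7 + 5.74/1.45e+06^0.9])² = 0.25/(log₁₀[0.00619 + 1.64e-05])² = 0.25/(-2.207)² = 0.05131.
Darcy-Weisbach: ΔP = f(L/D)(ρV²/2) = 0.05131·(22.8/0.256)·(606·1.982²/2) = 0.05131·89.06·1190 = 5437 Pa.
Pumping power P = QΔP = 0.102·5437 = 554.6 W = 0.555 kW.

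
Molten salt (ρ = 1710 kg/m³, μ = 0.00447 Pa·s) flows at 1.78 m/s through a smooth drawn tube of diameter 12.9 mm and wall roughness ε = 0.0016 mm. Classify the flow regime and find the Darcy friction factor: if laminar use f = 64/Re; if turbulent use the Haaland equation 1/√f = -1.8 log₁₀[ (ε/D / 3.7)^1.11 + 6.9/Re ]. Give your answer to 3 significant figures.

f ≈ 0.0321

Re = ρVD/μ = 1710·1.78·0.0129/0.00447 = 8784.
Re > 4000 → turbulent. ε/D = 1.6e-06/0.0129 = 0.000124; Haaland: 1/√f = -1.8 log₁₀[1.08e-05 + 0.000786] = 5.578, so f = 0.03214.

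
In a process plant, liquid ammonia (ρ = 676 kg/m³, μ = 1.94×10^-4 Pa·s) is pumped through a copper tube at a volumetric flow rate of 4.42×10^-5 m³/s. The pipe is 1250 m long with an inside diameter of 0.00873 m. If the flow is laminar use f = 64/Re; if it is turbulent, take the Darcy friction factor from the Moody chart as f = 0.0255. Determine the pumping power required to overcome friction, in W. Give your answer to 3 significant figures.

P ≈ 29.7 W

Cross-sectional area A = πD²/4 = π(0.00873)²/4 = 5.986e-05 m²; mean velocity V = Q/A = 4.42e-05/5.986e-05 = 0.7384 m/s.
Reynolds number Re = ρVD/μ = 676 · 0.7384 · 0.00873 / 0.000194 = 2.246e+04.
Re > 4000 → turbulent; use the Moody-chart value f = 0.0255.
Darcy-Weisbach: ΔP = f(L/D)(ρV²/2) = 0.0255·(1250/0.00873)·(676·0.7384²/2) = 0.0255·1.432e+05·184.3 = 6.729e+05 Pa.
Pumping power P = QΔP = 4.42e-05·6.729e+05 = 29.74 W = 29.7 W.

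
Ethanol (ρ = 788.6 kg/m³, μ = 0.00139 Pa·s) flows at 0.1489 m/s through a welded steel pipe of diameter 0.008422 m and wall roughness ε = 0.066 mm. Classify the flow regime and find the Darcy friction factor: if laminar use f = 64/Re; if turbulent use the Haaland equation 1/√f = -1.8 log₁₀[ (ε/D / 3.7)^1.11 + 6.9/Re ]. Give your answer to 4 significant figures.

f ≈ 0.08996

Re = ρVD/μ = 788.6·0.1489·0.008422/0.00139 = 711.5.
Re < 2300 → laminar, so f = 64/Re = 0.08996 (roughness is irrelevant in laminar flow).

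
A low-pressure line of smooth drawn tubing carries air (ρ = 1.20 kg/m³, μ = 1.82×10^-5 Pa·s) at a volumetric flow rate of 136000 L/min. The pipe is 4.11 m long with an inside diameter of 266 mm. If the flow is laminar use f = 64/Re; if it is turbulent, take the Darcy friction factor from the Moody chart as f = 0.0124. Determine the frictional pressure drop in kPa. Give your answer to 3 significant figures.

ΔP ≈ 0.191 kPa

Q = 136000 L/min = 136000/60000 = 2.267 m³/s.
Cross-sectional area A = πD²/4 = π(0.266)²/4 = 0.05557 m²; mean velocity V = Q/A = 2.267/0.05557 = 40.79 m/s.
Reynolds number Re = ρVD/μ = 1.2 · 40.79 · 0.266 / 1.82e-05 = 7.154e+05.
Re > 4000 → turbulent; use the Moody-chart value f = 0.0124.
Darcy-Weisbach: ΔP = f(L/D)(ρV²/2) = 0.0124·(4.11/0.266)·(1.2·40.79²/2) = 0.0124·15.45·998.2 = 191.3 Pa.
ΔP = 191.3 Pa = 0.191 kPa.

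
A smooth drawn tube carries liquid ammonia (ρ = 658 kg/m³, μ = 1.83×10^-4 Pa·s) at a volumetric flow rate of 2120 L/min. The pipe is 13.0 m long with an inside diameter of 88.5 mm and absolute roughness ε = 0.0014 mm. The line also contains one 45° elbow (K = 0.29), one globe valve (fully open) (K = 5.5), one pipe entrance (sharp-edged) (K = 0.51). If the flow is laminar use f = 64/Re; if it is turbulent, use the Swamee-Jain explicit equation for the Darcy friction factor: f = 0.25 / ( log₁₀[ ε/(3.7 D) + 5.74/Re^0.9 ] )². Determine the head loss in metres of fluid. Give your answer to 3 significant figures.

Q = 2120 L/min = 2120/60000 = 0.03533 m³/s.
Cross-sectional area A = πD²/4 = π(0.0885)²/4 = 0.006151 m²; mean velocity V = Q/A = 0.03533/0.006151 = 5.744 m/s.
Reynolds number Re = ρVD/μ = 658 · 5.744 · 0.0885 / 0.000183 = 1.828e+06.
Re > 4000 → turbulent. Relative roughness ε/D = 1.4e-06/0.0885 = 1.58e-05. Swamee-Jain: f = 0.25/(log₁₀[1.58e-05/3.7 + 5.74/1.828e+06^0.9])² = 0.25/(log₁₀[4.28e-06 + 1.33e-05])² = 0.25/(-4.756)² = 0.01105.
Total minor-loss coefficient ΣK = 1·0.29 + 1·5.5 + 1·0.51 = 6.3.
ΔP = [f·L/D + ΣK]·(ρV²/2) = [0.01105·13/0.0885 + 6.3]·(658·5.744²/2) = [1.624 + 6.3]·1.085e+04 = 8.601e+04 Pa.
Head loss h_f = ΔP/(ρg) = 8.601e+04/(658·9.81) = 13.3 m.

h_f ≈ 13.3 m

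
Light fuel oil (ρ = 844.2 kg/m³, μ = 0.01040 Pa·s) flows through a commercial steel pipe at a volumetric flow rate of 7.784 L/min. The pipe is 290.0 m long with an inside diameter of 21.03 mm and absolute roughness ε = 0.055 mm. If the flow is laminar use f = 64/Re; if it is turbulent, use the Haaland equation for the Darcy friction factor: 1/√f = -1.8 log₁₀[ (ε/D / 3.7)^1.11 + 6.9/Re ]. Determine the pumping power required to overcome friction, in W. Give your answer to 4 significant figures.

P ≈ 10.57 W

Q = 7.784 L/min = 7.784/60000 = 0.0001297 m³/s.
Cross-sectional area A = πD²/4 = π(0.02103)²/4 = 0.0003474 m²; mean velocity V = Q/A = 0.0001297/0.0003474 = 0.3735 m/s.
Reynolds number Re = ρVD/μ = 844.2 · 0.3735 · 0.02103 / 0.0104 = 637.6.
Re < 2300 → laminar flow, so f = 64/Re = 64/637.6 = 0.1004 (the turbulent correlation is not needed).
Darcy-Weisbach: ΔP = f(L/D)(ρV²/2) = 0.1004·(290/0.02103)·(844.2·0.3735²/2) = 0.1004·1.379e+04·58.88 = 8.151e+04 Pa.
Pumping power P = QΔP = 0.0001297·8.151e+04 = 10.574 W = 10.57 W.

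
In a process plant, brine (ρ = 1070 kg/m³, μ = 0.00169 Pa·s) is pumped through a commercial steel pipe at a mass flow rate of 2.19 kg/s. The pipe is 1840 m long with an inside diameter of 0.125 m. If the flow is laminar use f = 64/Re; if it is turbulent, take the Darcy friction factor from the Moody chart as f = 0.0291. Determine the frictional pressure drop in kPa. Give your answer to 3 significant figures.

ΔP ≈ 6.37 kPa

A = πD²/4 = π(0.125)²/4 = 0.01227 m²; mean velocity V = ṁ/(ρA) = 2.19/(1070 · 0.01227) = 0.1668 m/s.
Reynolds number Re = ρVD/μ = 1070 · 0.1668 · 0.125 / 0.00169 = 1.32e+04.
Re > 4000 → turbulent; use the Moody-chart value f = 0.0291.
Darcy-Weisbach: ΔP = f(L/D)(ρV²/2) = 0.0291·(1840/0.125)·(1070·0.1668²/2) = 0.0291·1.472e+04·14.88 = 6375 Pa.
ΔP = 6375 Pa = 6.37 kPa.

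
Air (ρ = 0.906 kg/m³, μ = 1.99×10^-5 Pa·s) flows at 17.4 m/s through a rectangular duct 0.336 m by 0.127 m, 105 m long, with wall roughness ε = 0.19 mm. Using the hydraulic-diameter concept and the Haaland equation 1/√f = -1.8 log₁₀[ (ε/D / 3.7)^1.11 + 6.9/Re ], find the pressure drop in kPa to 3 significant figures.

ΔP ≈ 1.67 kPa

Hydraulic diameter D_h = 4A/P = 4·(0.336·0.127)/(2·(0.336+0.127)) = 0.1707/0.926 = 0.1843 m.
Re = ρVD_h/μ = 0.906·17.4·0.1843/1.99e-05 = 1.46e+05.
ε/D_h = 0.00019/0.1843 = 0.00103; Haaland gives 1/√f = -1.8 log₁₀[0.000113+4.73e-05] = 6.83, so f = 0.02143.
ΔP = f(L/D_h)(ρV²/2) = 0.02143·105/0.1843·137.2 = 1675 Pa.
ΔP = 1.67 kPa.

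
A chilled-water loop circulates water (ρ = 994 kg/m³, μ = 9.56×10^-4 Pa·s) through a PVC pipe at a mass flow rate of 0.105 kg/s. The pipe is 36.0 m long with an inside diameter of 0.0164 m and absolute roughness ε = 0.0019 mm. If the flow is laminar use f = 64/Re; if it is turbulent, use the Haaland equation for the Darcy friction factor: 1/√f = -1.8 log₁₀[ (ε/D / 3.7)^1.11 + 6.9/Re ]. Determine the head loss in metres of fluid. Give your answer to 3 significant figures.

h_f ≈ 0.906 m

A = πD²/4 = π(0.0164)²/4 = 0.0002112 m²; mean velocity V = ṁ/(ρA) = 0.105/(994 · 0.0002112) = 0.5001 m/s.
Reynolds number Re = ρVD/μ = 994 · 0.5001 · 0.0164 / 0.000956 = 8527.
Re > 4000 → turbulent. Relative roughness ε/D = 1.9e-06/0.0164 = 0.000116. Haaland: 1/√f = -1.8 log₁₀[(0.000116/3.7)^1.11 + 6.9/8527] = -1.8 log₁₀[1e-05 + 0.000809] = 5.556, so f = 0.0324.
Darcy-Weisbach: ΔP = f(L/D)(ρV²/2) = 0.0324·(36/0.0164)·(994·0.5001²/2) = 0.0324·2195·124.3 = 8838 Pa.
Head loss h_f = ΔP/(ρg) = 8838/(994·9.81) = 0.906 m.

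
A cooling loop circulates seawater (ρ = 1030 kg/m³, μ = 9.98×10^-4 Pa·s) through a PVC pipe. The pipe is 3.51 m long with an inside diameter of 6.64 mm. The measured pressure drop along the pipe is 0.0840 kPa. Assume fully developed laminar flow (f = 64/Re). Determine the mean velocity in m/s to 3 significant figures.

V ≈ 0.0330 m/s

For laminar flow, f = 64/Re with Re = ρVD/μ, so Darcy-Weisbach reduces to ΔP = 32μLV/D². Solving for V: V = ΔP·D²/(32μL) = 84·(0.00664)²/(32·0.000998·3.51) = 0.03304 m/s.
Check: Re = ρVD/μ = 1030·0.03304·0.00664/0.000998 = 226.4 < 2300, so the laminar assumption holds.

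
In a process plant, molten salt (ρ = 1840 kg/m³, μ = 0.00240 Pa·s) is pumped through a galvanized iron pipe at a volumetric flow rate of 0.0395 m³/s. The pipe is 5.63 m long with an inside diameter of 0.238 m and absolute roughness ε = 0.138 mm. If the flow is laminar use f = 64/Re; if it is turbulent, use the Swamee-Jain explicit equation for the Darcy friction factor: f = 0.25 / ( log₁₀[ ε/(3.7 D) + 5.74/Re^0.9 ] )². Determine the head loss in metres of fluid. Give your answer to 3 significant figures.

h_f ≈ 0.0187 m

Cross-sectional area A = πD²/4 = π(0.238)²/4 = 0.04449 m²; mean velocity V = Q/A = 0.0395/0.04449 = 0.8879 m/s.
Reynolds number Re = ρVD/μ = 1840 · 0.8879 · 0.238 / 0.0024 = 1.62e+05.
Re > 4000 → turbulent. Relative roughness ε/D = 0.000138/0.238 = 0.00058. Swamee-Jain: f = 0.25/(log₁₀[0.00058/3.7 + 5.74/1.62e+05^0.9])² = 0.25/(log₁₀[0.000157 + 0.000118])² = 0.25/(-3.562)² = 0.01971.
Darcy-Weisbach: ΔP = f(L/D)(ρV²/2) = 0.01971·(5.63/0.238)·(1840·0.8879²/2) = 0.01971·23.66·725.3 = 338.1 Pa.
Head loss h_f = ΔP/(ρg) = 338.1/(1840·9.81) = 0.0187 m.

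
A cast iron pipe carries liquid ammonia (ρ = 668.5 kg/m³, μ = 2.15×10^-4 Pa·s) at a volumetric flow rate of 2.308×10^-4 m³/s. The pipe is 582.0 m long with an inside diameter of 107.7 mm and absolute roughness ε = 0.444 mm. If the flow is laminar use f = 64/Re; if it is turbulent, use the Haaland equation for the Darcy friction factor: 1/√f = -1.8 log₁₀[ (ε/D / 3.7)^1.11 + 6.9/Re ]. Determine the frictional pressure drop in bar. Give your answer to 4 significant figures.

ΔP ≈ 4.336×10^-4 bar

Cross-sectional area A = πD²/4 = π(0.1077)²/4 = 0.00911 m²; mean velocity V = Q/A = 0.0002308/0.00911 = 0.02533 m/s.
Reynolds number Re = ρVD/μ = 668.5 · 0.02533 · 0.1077 / 0.000215 = 8484.
Re > 4000 → turbulent. Relative roughness ε/D = 0.000444/0.1077 = 0.00412. Haaland: 1/√f = -1.8 log₁₀[(0.00412/3.7)^1.11 + 6.9/8484] = -1.8 log₁₀[0.000527 + 0.000813] = 5.171, so f = 0.0374.
Darcy-Weisbach: ΔP = f(L/D)(ρV²/2) = 0.0374·(582/0.1077)·(668.5·0.02533²/2) = 0.0374·5404·0.2145 = 43.36 Pa.
ΔP = 43.36 Pa = 4.336×10^-4 bar.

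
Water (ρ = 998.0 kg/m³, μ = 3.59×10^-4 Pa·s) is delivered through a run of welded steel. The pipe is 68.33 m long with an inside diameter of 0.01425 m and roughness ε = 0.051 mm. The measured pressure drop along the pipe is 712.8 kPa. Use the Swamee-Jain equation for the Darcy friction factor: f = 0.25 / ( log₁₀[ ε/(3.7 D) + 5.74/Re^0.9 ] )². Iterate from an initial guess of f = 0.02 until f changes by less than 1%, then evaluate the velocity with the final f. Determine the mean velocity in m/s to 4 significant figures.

V ≈ 3.224 m/s

Rearranging Darcy-Weisbach: V = √(2·ΔP·D/(f·L·ρ)). With ε/D = 5.1e-05/0.01425 = 0.00358, iterate starting from f = 0.02:
  f = 0.02 → V = √(2·7.128e+05·0.01425/(0.02·68.33·998)) = 3.859 m/s; Re = ρVD/μ = 1.529e+05; f → 0.02849
  f = 0.02849 → V = 3.233 m/s; Re = 1.281e+05; f → 0.02866
Converged (Δf/f < 1%). With the final f = 0.02866: V = √(2·7.128e+05·0.01425/(0.02866·68.33·998)) = 3.224 m/s.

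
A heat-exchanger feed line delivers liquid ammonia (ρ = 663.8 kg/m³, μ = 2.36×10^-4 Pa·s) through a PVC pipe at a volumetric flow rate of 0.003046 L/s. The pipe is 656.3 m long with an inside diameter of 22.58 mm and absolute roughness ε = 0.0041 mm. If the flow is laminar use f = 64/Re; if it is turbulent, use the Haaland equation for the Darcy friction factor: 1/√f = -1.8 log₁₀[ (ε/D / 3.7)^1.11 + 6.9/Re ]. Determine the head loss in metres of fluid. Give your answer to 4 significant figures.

h_f ≈ 0.01136 m

Q = 0.003046 L/s = 0.003046/1000 = 3.046e-06 m³/s.
Cross-sectional area A = πD²/4 = π(0.02258)²/4 = 0.0004004 m²; mean velocity V = Q/A = 3.046e-06/0.0004004 = 0.007607 m/s.
Reynolds number Re = ρVD/μ = 663.8 · 0.007607 · 0.02258 / 0.000236 = 483.1.
Re < 2300 → laminar flow, so f = 64/Re = 64/483.1 = 0.1325 (the turbulent correlation is not needed).
Darcy-Weisbach: ΔP = f(L/D)(ρV²/2) = 0.1325·(656.3/0.02258)·(663.8·0.007607²/2) = 0.1325·2.907e+04·0.0192 = 73.94 Pa.
Head loss h_f = ΔP/(ρg) = 73.94/(663.8·9.81) = 0.01136 m.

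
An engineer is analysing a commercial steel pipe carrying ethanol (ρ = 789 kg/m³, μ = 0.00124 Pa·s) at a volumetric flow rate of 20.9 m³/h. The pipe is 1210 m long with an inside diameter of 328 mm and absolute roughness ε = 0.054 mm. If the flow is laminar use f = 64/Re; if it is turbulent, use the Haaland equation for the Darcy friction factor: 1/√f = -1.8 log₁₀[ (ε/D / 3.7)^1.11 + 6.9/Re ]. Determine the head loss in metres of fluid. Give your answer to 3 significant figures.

h_f ≈ 0.0251 m

Q = 20.9 m³/h = 20.9/3600 = 0.005806 m³/s.
Cross-sectional area A = πD²/4 = π(0.328)²/4 = 0.0845 m²; mean velocity V = Q/A = 0.005806/0.0845 = 0.06871 m/s.
Reynolds number Re = ρVD/μ = 789 · 0.06871 · 0.328 / 0.00124 = 1.434e+04.
Re > 4000 → turbulent. Relative roughness ε/D = 5.4e-05/0.328 = 0.000165. Haaland: 1/√f = -1.8 log₁₀[(0.000165/3.7)^1.11 + 6.9/1.434e+04] = -1.8 log₁₀[1.48e-05 + 0.000481] = 5.948, so f = 0.02826.
Darcy-Weisbach: ΔP = f(L/D)(ρV²/2) = 0.02826·(1210/0.328)·(789·0.06871²/2) = 0.02826·3689·1.862 = 194.2 Pa.
Head loss h_f = ΔP/(ρg) = 194.2/(789·9.81) = 0.0251 m.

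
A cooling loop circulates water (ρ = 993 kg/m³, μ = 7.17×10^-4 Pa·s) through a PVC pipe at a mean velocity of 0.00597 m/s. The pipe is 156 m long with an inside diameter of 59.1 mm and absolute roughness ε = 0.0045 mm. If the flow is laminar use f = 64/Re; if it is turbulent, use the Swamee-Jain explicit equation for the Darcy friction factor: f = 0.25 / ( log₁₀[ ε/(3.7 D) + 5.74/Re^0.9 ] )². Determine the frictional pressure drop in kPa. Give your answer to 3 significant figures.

Reynolds number Re = ρVD/μ = 993 · 0.00597 · 0.0591 / 0.000717 = 488.6.
Re < 2300 → laminar flow, so f = 64/Re = 64/488.6 = 0.131 (the turbulent correlation is not needed).
Darcy-Weisbach: ΔP = f(L/D)(ρV²/2) = 0.131·(156/0.0591)·(993·0.00597²/2) = 0.131·2640·0.0177 = 6.118 Pa.
ΔP = 6.118 Pa = 0.00612 kPa.

ΔP ≈ 0.00612 kPa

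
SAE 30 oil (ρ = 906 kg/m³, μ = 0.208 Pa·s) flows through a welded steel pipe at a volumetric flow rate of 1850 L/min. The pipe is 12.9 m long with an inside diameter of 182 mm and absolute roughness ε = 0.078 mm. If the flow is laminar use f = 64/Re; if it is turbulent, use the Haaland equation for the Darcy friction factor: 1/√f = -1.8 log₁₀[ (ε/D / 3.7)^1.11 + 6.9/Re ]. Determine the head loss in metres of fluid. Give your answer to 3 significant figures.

h_f ≈ 0.346 m

Q = 1850 L/min = 1850/60000 = 0.03083 m³/s.
Cross-sectional area A = πD²/4 = π(0.182)²/4 = 0.02602 m²; mean velocity V = Q/A = 0.03083/0.02602 = 1.185 m/s.
Reynolds number Re = ρVD/μ = 906 · 1.185 · 0.182 / 0.208 = 939.6.
Re < 2300 → laminar flow, so f = 64/Re = 64/939.6 = 0.06812 (the turbulent correlation is not needed).
Darcy-Weisbach: ΔP = f(L/D)(ρV²/2) = 0.06812·(12.9/0.182)·(906·1.185²/2) = 0.06812·70.88·636.3 = 3072 Pa.
Head loss h_f = ΔP/(ρg) = 3072/(906·9.81) = 0.346 m.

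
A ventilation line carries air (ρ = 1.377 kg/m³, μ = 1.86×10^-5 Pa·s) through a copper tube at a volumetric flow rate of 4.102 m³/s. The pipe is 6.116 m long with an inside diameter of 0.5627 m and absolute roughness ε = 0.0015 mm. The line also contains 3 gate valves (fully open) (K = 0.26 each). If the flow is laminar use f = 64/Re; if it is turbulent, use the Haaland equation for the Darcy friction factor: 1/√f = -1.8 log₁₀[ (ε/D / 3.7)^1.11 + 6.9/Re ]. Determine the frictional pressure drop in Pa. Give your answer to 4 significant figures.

ΔP ≈ 171.3 Pa

Cross-sectional area A = πD²/4 = π(0.5627)²/4 = 0.2487 m²; mean velocity V = Q/A = 4.102/0.2487 = 16.49 m/s.
Reynolds number Re = ρVD/μ = 1.377 · 16.49 · 0.5627 / 1.86e-05 = 6.871e+05.
Re > 4000 → turbulent. Relative roughness ε/D = 1.5e-06/0.5627 = 2.67e-06. Haaland: 1/√f = -1.8 log₁₀[(2.67e-06/3.7)^1.11 + 6.9/6.871e+05] = -1.8 log₁₀[1.52e-07 + 1e-05] = 8.985, so f = 0.01239.
Total minor-loss coefficient ΣK = 3·0.26 = 0.78.
ΔP = [f·L/D + ΣK]·(ρV²/2) = [0.01239·6.116/0.5627 + 0.78]·(1.377·16.49²/2) = [0.1346 + 0.78]·187.3 = 171.3 Pa.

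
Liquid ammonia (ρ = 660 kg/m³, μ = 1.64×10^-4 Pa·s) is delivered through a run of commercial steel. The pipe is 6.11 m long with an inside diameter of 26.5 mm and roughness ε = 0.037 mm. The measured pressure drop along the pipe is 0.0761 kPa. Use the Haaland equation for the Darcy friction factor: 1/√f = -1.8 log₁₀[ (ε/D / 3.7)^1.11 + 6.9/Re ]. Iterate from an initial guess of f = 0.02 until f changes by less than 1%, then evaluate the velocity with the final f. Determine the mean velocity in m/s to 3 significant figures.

Rearranging Darcy-Weisbach: V = √(2·ΔP·D/(f·L·ρ)). With ε/D = 3.7e-05/0.0265 = 0.0014, iterate starting from f = 0.02:
  f = 0.02 → V = √(2·76.1·0.0265/(0.02·6.11·660)) = 0.2236 m/s; Re = ρVD/μ = 2.385e+04; f → 0.02752
  f = 0.02752 → V = 0.1906 m/s; Re = 2.033e+04; f → 0.02829
  f = 0.02829 → V = 0.188 m/s; Re = 2.005e+04; f → 0.02836
Converged (Δf/f < 1%). With the final f = 0.02836: V = √(2·76.1·0.0265/(0.02836·6.11·660)) = 0.1878 m/s.

V ≈ 0.188 m/s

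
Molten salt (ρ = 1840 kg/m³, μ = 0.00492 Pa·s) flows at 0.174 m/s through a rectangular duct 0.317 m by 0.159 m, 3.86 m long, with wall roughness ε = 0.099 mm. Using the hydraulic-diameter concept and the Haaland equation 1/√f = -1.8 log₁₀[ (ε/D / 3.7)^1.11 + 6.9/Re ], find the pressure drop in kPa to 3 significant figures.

Hydraulic diameter D_h = 4A/P = 4·(0.317·0.159)/(2·(0.317+0.159)) = 0.2016/0.952 = 0.2118 m.
Re = ρVD_h/μ = 1840·0.174·0.2118/0.00492 = 1.378e+04.
ε/D_h = 9.9e-05/0.2118 = 0.000467; Haaland gives 1/√f = -1.8 log₁₀[4.71e-05+0.000501] = 5.871, so f = 0.02902.
ΔP = f(L/D_h)(ρV²/2) = 0.02902·3.86/0.2118·27.85 = 14.73 Pa.
ΔP = 0.0147 kPa.

ΔP ≈ 0.0147 kPa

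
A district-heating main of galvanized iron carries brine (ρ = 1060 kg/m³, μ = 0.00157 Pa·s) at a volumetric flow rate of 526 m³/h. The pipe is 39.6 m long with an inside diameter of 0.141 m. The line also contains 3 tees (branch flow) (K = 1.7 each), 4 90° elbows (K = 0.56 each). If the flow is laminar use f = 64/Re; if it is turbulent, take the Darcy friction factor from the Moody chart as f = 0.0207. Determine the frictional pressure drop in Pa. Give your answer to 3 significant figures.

Q = 526 m³/h = 526/3600 = 0.1461 m³/s.
Cross-sectional area A = πD²/4 = π(0.141)²/4 = 0.01561 m²; mean velocity V = Q/A = 0.1461/0.01561 = 9.357 m/s.
Reynolds number Re = ρVD/μ = 1060 · 9.357 · 0.141 / 0.00157 = 8.908e+05.
Re > 4000 → turbulent; use the Moody-chart value f = 0.0207.
Total minor-loss coefficient ΣK = 3·1.7 + 4·0.56 = 7.34.
ΔP = [f·L/D + ΣK]·(ρV²/2) = [0.0207·39.6/0.141 + 7.34]·(1060·9.357²/2) = [5.814 + 7.34]·4.641e+04 = 6.104e+05 Pa.

ΔP ≈ 610000 Pa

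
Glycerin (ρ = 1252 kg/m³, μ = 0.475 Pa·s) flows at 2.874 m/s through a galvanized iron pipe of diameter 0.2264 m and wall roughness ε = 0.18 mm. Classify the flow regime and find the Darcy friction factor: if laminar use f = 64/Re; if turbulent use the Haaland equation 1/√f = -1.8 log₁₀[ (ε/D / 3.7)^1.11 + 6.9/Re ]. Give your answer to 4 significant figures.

f ≈ 0.03732

Re = ρVD/μ = 1252·2.874·0.2264/0.475 = 1715.
Re < 2300 → laminar, so f = 64/Re = 0.03732 (roughness is irrelevant in laminar flow).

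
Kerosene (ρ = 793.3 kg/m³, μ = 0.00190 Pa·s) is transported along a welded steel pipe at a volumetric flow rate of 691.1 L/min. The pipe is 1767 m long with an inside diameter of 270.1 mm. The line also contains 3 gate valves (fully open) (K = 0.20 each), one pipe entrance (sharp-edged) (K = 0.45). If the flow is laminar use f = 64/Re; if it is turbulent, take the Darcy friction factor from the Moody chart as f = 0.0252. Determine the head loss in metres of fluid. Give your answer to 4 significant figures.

Q = 691.1 L/min = 691.1/60000 = 0.01152 m³/s.
Cross-sectional area A = πD²/4 = π(0.2701)²/4 = 0.0573 m²; mean velocity V = Q/A = 0.01152/0.0573 = 0.201 m/s.
Reynolds number Re = ρVD/μ = 793.3 · 0.201 · 0.2701 / 0.0019 = 2.267e+04.
Re > 4000 → turbulent; use the Moody-chart value f = 0.0252.
Total minor-loss coefficient ΣK = 3·0.2 + 1·0.45 = 1.05.
ΔP = [f·L/D + ΣK]·(ρV²/2) = [0.0252·1767/0.2701 + 1.05]·(793.3·0.201²/2) = [164.9 + 1.05]·16.03 = 2659 Pa.
Head loss h_f = ΔP/(ρg) = 2659/(793.3·9.81) = 0.3417 m.

h_f ≈ 0.3417 m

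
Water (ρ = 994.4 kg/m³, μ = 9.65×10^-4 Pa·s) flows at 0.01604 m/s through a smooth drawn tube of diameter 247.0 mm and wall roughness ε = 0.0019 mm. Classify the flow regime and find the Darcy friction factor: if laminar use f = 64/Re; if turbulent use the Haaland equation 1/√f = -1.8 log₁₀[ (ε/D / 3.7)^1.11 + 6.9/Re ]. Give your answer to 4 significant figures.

Re = ρVD/μ = 994.4·0.01604·0.247/0.000965 = 4083.
Re > 4000 → turbulent. ε/D = 1.9e-06/0.247 = 7.69e-06; Haaland: 1/√f = -1.8 log₁₀[4.93e-07 + 0.00169] = 4.99, so f = 0.04017.

f ≈ 0.04017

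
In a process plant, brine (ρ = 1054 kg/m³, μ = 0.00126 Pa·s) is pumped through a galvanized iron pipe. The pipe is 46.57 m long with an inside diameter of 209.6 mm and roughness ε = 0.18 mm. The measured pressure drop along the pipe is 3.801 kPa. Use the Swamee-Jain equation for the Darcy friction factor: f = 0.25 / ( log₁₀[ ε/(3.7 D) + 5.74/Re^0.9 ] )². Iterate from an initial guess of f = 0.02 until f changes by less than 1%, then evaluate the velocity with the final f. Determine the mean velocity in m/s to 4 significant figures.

V ≈ 1.259 m/s

Rearranging Darcy-Weisbach: V = √(2·ΔP·D/(f·L·ρ)). With ε/D = 0.00018/0.2096 = 0.000859, iterate starting from f = 0.02:
  f = 0.02 → V = √(2·3801·0.2096/(0.02·46.57·1054)) = 1.274 m/s; Re = ρVD/μ = 2.234e+05; f → 0.02047
  f = 0.02047 → V = 1.259 m/s; Re = 2.208e+05; f → 0.02049
Converged (Δf/f < 1%). With the final f = 0.02049: V = √(2·3801·0.2096/(0.02049·46.57·1054)) = 1.259 m/s.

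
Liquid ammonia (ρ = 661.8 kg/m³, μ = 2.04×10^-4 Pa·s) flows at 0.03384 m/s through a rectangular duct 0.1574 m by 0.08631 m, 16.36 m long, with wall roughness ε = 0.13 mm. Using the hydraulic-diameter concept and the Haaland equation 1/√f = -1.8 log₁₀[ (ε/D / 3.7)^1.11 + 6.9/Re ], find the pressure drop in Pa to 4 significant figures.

Hydraulic diameter D_h = 4A/P = 4·(0.1574·0.08631)/(2·(0.1574+0.08631)) = 0.05434/0.4874 = 0.1115 m.
Re = ρVD_h/μ = 661.8·0.03384·0.1115/0.000204 = 1.224e+04.
ε/D_h = 0.00013/0.1115 = 0.00117; Haaland gives 1/√f = -1.8 log₁₀[0.00013+0.000564] = 5.686, so f = 0.03093.
ΔP = f(L/D_h)(ρV²/2) = 0.03093·16.36/0.1115·0.3789 = 1.72 Pa.

ΔP ≈ 1.720 Pa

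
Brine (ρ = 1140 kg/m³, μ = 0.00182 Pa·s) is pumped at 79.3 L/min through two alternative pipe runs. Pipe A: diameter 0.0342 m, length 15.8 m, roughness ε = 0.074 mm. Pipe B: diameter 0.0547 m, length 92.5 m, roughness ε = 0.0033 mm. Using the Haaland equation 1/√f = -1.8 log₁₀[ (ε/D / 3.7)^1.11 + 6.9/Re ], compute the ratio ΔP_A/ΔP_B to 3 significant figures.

ΔP_A/ΔP_B ≈ 1.92

Pipe A: V = Q/A = 0.001322/0.0009186 = 1.439 m/s; Re = 3.082e+04; ε/D = 0.00216; Haaland → f = 0.02805; ΔP_A = f(L/D)(ρV²/2) = 1.529e+04 Pa.
Pipe B: V = Q/A = 0.001322/0.00235 = 0.5624 m/s; Re = 1.927e+04; ε/D = 6.03e-05; Haaland → f = 0.02608; ΔP_B = f(L/D)(ρV²/2) = 7951 Pa.
ΔP_A/ΔP_B = 1.529e+04/7951 = 1.92.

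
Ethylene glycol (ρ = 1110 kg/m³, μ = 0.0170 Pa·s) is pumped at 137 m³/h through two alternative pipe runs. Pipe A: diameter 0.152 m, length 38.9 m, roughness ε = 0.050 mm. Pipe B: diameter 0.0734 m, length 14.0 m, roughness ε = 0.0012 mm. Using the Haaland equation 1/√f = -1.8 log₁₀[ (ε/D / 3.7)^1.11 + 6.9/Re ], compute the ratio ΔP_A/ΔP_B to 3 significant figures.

ΔP_A/ΔP_B ≈ 0.0887

Pipe A: V = Q/A = 0.03806/0.01815 = 2.097 m/s; Re = 2.081e+04; ε/D = 0.000329; Haaland → f = 0.02609; ΔP_A = f(L/D)(ρV²/2) = 1.63e+04 Pa.
Pipe B: V = Q/A = 0.03806/0.004231 = 8.994 m/s; Re = 4.31e+04; ε/D = 1.63e-05; Haaland → f = 0.02146; ΔP_B = f(L/D)(ρV²/2) = 1.837e+05 Pa.
ΔP_A/ΔP_B = 1.63e+04/1.837e+05 = 0.0887.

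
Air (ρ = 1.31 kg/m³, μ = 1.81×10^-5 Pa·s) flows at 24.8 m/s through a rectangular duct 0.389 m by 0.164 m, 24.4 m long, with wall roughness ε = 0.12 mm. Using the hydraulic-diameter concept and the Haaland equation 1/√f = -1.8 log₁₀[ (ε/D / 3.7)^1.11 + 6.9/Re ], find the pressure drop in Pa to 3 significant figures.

Hydraulic diameter D_h = 4A/P = 4·(0.389·0.164)/(2·(0.389+0.164)) = 0.2552/1.106 = 0.2307 m.
Re = ρVD_h/μ = 1.31·24.8·0.2307/1.81e-05 = 4.141e+05.
ε/D_h = 0.00012/0.2307 = 0.00052; Haaland gives 1/√f = -1.8 log₁₀[5.3e-05+1.67e-05] = 7.483, so f = 0.01786.
ΔP = f(L/D_h)(ρV²/2) = 0.01786·24.4/0.2307·402.9 = 760.9 Pa.

ΔP ≈ 761 Pa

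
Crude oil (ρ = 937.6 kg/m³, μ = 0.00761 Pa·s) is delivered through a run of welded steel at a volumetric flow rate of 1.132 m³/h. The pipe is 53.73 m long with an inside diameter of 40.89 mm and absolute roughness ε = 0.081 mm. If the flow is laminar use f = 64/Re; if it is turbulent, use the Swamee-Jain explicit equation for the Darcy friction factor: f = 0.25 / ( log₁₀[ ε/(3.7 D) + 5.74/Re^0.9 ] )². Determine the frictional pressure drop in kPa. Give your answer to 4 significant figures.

Q = 1.132 m³/h = 1.132/3600 = 0.0003144 m³/s.
Cross-sectional area A = πD²/4 = π(0.04089)²/4 = 0.001313 m²; mean velocity V = Q/A = 0.0003144/0.001313 = 0.2395 m/s.
Reynolds number Re = ρVD/μ = 937.6 · 0.2395 · 0.04089 / 0.00761 = 1206.
Re < 2300 → laminar flow, so f = 64/Re = 64/1206 = 0.05305 (the turbulent correlation is not needed).
Darcy-Weisbach: ΔP = f(L/D)(ρV²/2) = 0.05305·(53.73/0.04089)·(937.6·0.2395²/2) = 0.05305·1314·26.88 = 1874 Pa.
ΔP = 1874 Pa = 1.874 kPa.

ΔP ≈ 1.874 kPa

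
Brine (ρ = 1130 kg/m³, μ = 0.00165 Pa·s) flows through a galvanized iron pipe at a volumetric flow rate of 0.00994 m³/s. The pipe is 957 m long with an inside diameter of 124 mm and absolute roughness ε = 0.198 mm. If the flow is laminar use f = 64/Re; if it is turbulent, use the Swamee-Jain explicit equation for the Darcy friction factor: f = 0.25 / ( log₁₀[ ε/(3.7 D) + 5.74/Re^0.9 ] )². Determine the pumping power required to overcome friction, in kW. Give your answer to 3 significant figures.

Cross-sectional area A = πD²/4 = π(0.124)²/4 = 0.01208 m²; mean velocity V = Q/A = 0.00994/0.01208 = 0.8231 m/s.
Reynolds number Re = ρVD/μ = 1130 · 0.8231 · 0.124 / 0.00165 = 6.99e+04.
Re > 4000 → turbulent. Relative roughness ε/D = 0.000198/0.124 = 0.0016. Swamee-Jain: f = 0.25/(log₁₀[0.0016/3.7 + 5.74/6.99e+04^0.9])² = 0.25/(log₁₀[0.000432 + 0.000251])² = 0.25/(-3.166)² = 0.02494.
Darcy-Weisbach: ΔP = f(L/D)(ρV²/2) = 0.02494·(957/0.124)·(1130·0.8231²/2) = 0.02494·7718·382.8 = 7.368e+04 Pa.
Pumping power P = QΔP = 0.00994·7.368e+04 = 732.3 W = 0.732 kW.

P ≈ 0.732 kW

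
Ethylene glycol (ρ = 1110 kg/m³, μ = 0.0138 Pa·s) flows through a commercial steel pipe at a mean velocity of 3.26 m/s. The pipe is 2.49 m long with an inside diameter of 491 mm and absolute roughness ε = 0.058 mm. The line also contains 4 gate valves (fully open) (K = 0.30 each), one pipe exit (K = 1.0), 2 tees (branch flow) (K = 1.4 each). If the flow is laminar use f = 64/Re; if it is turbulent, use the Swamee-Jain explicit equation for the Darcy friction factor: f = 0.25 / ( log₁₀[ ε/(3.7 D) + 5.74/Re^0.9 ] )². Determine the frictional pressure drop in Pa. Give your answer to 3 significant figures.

Reynolds number Re = ρVD/μ = 1110 · 3.26 · 0.491 / 0.0138 = 1.287e+05.
Re > 4000 → turbulent. Relative roughness ε/D = 5.8e-05/0.491 = 0.000118. Swamee-Jain: f = 0.25/(log₁₀[0.000118/3.7 + 5.74/1.287e+05^0.9])² = 0.25/(log₁₀[3.19e-05 + 0.000145])² = 0.25/(-3.753)² = 0.01775.
Total minor-loss coefficient ΣK = 4·0.3 + 1·1 + 2·1.4 = 5.
ΔP = [f·L/D + ΣK]·(ρV²/2) = [0.01775·2.49/0.491 + 5]·(1110·3.26²/2) = [0.09 + 5]·5898 = 3.002e+04 Pa.

ΔP ≈ 30000 Pa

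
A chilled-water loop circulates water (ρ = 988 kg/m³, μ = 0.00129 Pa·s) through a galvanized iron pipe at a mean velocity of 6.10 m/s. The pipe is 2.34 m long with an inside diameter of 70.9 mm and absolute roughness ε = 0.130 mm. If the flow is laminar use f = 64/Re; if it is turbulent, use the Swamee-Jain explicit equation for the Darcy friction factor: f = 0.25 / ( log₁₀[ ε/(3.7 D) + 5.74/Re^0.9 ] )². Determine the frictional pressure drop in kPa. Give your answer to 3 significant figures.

ΔP ≈ 14.3 kPa

Reynolds number Re = ρVD/μ = 988 · 6.1 · 0.0709 / 0.00129 = 3.312e+05.
Re > 4000 → turbulent. Relative roughness ε/D = 0.00013/0.0709 = 0.00183. Swamee-Jain: f = 0.25/(log₁₀[0.00183/3.7 + 5.74/3.312e+05^0.9])² = 0.25/(log₁₀[0.000496 + 6.18e-05])² = 0.25/(-3.254)² = 0.02361.
Darcy-Weisbach: ΔP = f(L/D)(ρV²/2) = 0.02361·(2.34/0.0709)·(988·6.1²/2) = 0.02361·33·1.838e+04 = 1.432e+04 Pa.
ΔP = 1.432e+04 Pa = 14.3 kPa.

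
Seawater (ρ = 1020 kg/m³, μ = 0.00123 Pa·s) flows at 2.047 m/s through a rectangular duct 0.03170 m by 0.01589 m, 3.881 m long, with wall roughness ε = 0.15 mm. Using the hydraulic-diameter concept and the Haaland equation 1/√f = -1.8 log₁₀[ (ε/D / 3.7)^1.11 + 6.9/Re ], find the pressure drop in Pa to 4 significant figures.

Hydraulic diameter D_h = 4A/P = 4·(0.0317·0.01589)/(2·(0.0317+0.01589)) = 0.002015/0.09518 = 0.02117 m.
Re = ρVD_h/μ = 1020·2.047·0.02117/0.00123 = 3.593e+04.
ε/D_h = 0.00015/0.02117 = 0.00709; Haaland gives 1/√f = -1.8 log₁₀[0.000962+0.000192] = 5.288, so f = 0.03576.
ΔP = f(L/D_h)(ρV²/2) = 0.03576·3.881/0.02117·2137 = 1.401e+04 Pa.

ΔP ≈ 14010 Pa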